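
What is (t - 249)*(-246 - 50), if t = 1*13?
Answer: 69856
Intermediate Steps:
t = 13
(t - 249)*(-246 - 50) = (13 - 249)*(-246 - 50) = -236*(-296) = 69856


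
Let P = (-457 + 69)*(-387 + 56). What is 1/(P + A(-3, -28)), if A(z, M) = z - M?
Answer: 1/128453 ≈ 7.7850e-6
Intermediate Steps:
P = 128428 (P = -388*(-331) = 128428)
1/(P + A(-3, -28)) = 1/(128428 + (-3 - 1*(-28))) = 1/(128428 + (-3 + 28)) = 1/(128428 + 25) = 1/128453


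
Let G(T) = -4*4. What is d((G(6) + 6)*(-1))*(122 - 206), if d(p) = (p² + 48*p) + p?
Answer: -49560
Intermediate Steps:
G(T) = -16
d(p) = p² + 49*p
d((G(6) + 6)*(-1))*(122 - 206) = (((-16 + 6)*(-1))*(49 + (-16 + 6)*(-1)))*(122 - 206) = ((-10*(-1))*(49 - 10*(-1)))*(-84) = (10*(49 + 10))*(-84) = (10*59)*(-84) = 590*(-84) = -49560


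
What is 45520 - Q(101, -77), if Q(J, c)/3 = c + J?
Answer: 45448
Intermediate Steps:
Q(J, c) = 3*J + 3*c (Q(J, c) = 3*(c + J) = 3*(J + c) = 3*J + 3*c)
45520 - Q(101, -77) = 45520 - (3*101 + 3*(-77)) = 45520 - (303 - 231) = 45520 - 1*72 = 45520 - 72 = 45448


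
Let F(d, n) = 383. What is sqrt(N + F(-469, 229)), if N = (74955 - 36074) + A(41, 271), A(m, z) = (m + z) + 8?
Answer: 4*sqrt(2474) ≈ 198.96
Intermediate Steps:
A(m, z) = 8 + m + z
N = 39201 (N = (74955 - 36074) + (8 + 41 + 271) = 38881 + 320 = 39201)
sqrt(N + F(-469, 229)) = sqrt(39201 + 383) = sqrt(39584) = 4*sqrt(2474)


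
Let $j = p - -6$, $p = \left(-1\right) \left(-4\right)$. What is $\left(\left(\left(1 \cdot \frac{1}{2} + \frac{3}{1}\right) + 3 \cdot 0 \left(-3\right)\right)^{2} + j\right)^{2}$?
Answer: $\frac{7921}{16} \approx 495.06$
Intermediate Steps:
$p = 4$
$j = 10$ ($j = 4 - -6 = 4 + 6 = 10$)
$\left(\left(\left(1 \cdot \frac{1}{2} + \frac{3}{1}\right) + 3 \cdot 0 \left(-3\right)\right)^{2} + j\right)^{2} = \left(\left(\left(1 \cdot \frac{1}{2} + \frac{3}{1}\right) + 3 \cdot 0 \left(-3\right)\right)^{2} + 10\right)^{2} = \left(\left(\left(1 \cdot \frac{1}{2} + 3 \cdot 1\right) + 0 \left(-3\right)\right)^{2} + 10\right)^{2} = \left(\left(\left(\frac{1}{2} + 3\right) + 0\right)^{2} + 10\right)^{2} = \left(\left(\frac{7}{2} + 0\right)^{2} + 10\right)^{2} = \left(\left(\frac{7}{2}\right)^{2} + 10\right)^{2} = \left(\frac{49}{4} + 10\right)^{2} = \left(\frac{89}{4}\right)^{2} = \frac{7921}{16}$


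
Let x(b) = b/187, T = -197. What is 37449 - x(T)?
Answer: 7003160/187 ≈ 37450.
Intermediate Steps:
x(b) = b/187 (x(b) = b*(1/187) = b/187)
37449 - x(T) = 37449 - (-197)/187 = 37449 - 1*(-197/187) = 37449 + 197/187 = 7003160/187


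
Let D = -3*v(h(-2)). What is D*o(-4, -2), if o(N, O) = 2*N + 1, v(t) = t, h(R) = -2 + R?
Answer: -84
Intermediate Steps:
o(N, O) = 1 + 2*N
D = 12 (D = -3*(-2 - 2) = -3*(-4) = 12)
D*o(-4, -2) = 12*(1 + 2*(-4)) = 12*(1 - 8) = 12*(-7) = -84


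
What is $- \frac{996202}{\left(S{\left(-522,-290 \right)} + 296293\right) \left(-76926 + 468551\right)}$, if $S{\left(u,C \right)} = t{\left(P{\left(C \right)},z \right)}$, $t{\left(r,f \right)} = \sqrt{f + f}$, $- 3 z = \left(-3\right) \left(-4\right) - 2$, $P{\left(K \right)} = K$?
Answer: $- \frac{885503037558}{103141737987676375} + \frac{1992404 i \sqrt{15}}{103141737987676375} \approx -8.5853 \cdot 10^{-6} + 7.4815 \cdot 10^{-11} i$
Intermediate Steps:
$z = - \frac{10}{3}$ ($z = - \frac{\left(-3\right) \left(-4\right) - 2}{3} = - \frac{12 - 2}{3} = \left(- \frac{1}{3}\right) 10 = - \frac{10}{3} \approx -3.3333$)
$t{\left(r,f \right)} = \sqrt{2} \sqrt{f}$ ($t{\left(r,f \right)} = \sqrt{2 f} = \sqrt{2} \sqrt{f}$)
$S{\left(u,C \right)} = \frac{2 i \sqrt{15}}{3}$ ($S{\left(u,C \right)} = \sqrt{2} \sqrt{- \frac{10}{3}} = \sqrt{2} \frac{i \sqrt{30}}{3} = \frac{2 i \sqrt{15}}{3}$)
$- \frac{996202}{\left(S{\left(-522,-290 \right)} + 296293\right) \left(-76926 + 468551\right)} = - \frac{996202}{\left(\frac{2 i \sqrt{15}}{3} + 296293\right) \left(-76926 + 468551\right)} = - \frac{996202}{\left(296293 + \frac{2 i \sqrt{15}}{3}\right) 391625} = - \frac{996202}{116035746125 + \frac{783250 i \sqrt{15}}{3}}$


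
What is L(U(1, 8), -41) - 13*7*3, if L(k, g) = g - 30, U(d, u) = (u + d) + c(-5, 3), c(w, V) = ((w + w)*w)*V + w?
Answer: -344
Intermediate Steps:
c(w, V) = w + 2*V*w² (c(w, V) = ((2*w)*w)*V + w = (2*w²)*V + w = 2*V*w² + w = w + 2*V*w²)
U(d, u) = 145 + d + u (U(d, u) = (u + d) - 5*(1 + 2*3*(-5)) = (d + u) - 5*(1 - 30) = (d + u) - 5*(-29) = (d + u) + 145 = 145 + d + u)
L(k, g) = -30 + g
L(U(1, 8), -41) - 13*7*3 = (-30 - 41) - 13*7*3 = -71 - 91*3 = -71 - 273 = -344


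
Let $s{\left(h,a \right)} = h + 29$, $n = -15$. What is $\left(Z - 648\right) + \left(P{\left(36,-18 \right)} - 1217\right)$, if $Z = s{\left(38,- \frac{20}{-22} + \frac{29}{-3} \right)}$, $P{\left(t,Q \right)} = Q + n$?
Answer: $-1831$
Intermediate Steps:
$P{\left(t,Q \right)} = -15 + Q$ ($P{\left(t,Q \right)} = Q - 15 = -15 + Q$)
$s{\left(h,a \right)} = 29 + h$
$Z = 67$ ($Z = 29 + 38 = 67$)
$\left(Z - 648\right) + \left(P{\left(36,-18 \right)} - 1217\right) = \left(67 - 648\right) - 1250 = -581 - 1250 = -1831$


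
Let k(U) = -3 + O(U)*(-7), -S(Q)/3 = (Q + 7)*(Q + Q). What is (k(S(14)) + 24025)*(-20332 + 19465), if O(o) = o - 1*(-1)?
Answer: -31526721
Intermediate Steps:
O(o) = 1 + o (O(o) = o + 1 = 1 + o)
S(Q) = -6*Q*(7 + Q) (S(Q) = -3*(Q + 7)*(Q + Q) = -3*(7 + Q)*2*Q = -6*Q*(7 + Q))
k(U) = -10 - 7*U (k(U) = -3 + (1 + U)*(-7) = -3 + (-7 - 7*U) = -10 - 7*U)
(k(S(14)) + 24025)*(-20332 + 19465) = ((-10 - (-42)*14*(7 + 14)) + 24025)*(-20332 + 19465) = ((-10 - (-42)*14*21) + 24025)*(-867) = ((-10 - 7*(-1764)) + 24025)*(-867) = ((-10 + 12348) + 24025)*(-867) = (12338 + 24025)*(-867) = 36363*(-867) = -31526721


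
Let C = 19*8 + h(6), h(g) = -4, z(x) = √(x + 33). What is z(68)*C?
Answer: 148*√101 ≈ 1487.4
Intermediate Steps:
z(x) = √(33 + x)
C = 148 (C = 19*8 - 4 = 152 - 4 = 148)
z(68)*C = √(33 + 68)*148 = √101*148 = 148*√101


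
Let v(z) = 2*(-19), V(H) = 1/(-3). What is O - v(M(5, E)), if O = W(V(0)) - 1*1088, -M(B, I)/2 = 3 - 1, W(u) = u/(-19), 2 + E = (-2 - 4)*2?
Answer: -59849/57 ≈ -1050.0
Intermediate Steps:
V(H) = -1/3
E = -14 (E = -2 + (-2 - 4)*2 = -2 - 6*2 = -2 - 12 = -14)
W(u) = -u/19 (W(u) = u*(-1/19) = -u/19)
M(B, I) = -4 (M(B, I) = -2*(3 - 1) = -2*2 = -4)
v(z) = -38
O = -62015/57 (O = -1/19*(-1/3) - 1*1088 = 1/57 - 1088 = -62015/57 ≈ -1088.0)
O - v(M(5, E)) = -62015/57 - 1*(-38) = -62015/57 + 38 = -59849/57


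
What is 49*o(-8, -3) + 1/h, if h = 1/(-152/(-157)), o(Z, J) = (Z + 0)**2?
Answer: 492504/157 ≈ 3137.0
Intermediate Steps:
o(Z, J) = Z**2
h = 157/152 (h = 1/(-152*(-1/157)) = 1/(152/157) = 157/152 ≈ 1.0329)
49*o(-8, -3) + 1/h = 49*(-8)**2 + 1/(157/152) = 49*64 + 152/157 = 3136 + 152/157 = 492504/157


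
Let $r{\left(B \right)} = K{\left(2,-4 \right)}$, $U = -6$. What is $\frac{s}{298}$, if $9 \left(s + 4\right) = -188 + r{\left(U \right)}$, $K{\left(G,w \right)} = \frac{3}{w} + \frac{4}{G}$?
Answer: $- \frac{99}{1192} \approx -0.083054$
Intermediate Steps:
$r{\left(B \right)} = \frac{5}{4}$ ($r{\left(B \right)} = \frac{3}{-4} + \frac{4}{2} = 3 \left(- \frac{1}{4}\right) + 4 \cdot \frac{1}{2} = - \frac{3}{4} + 2 = \frac{5}{4}$)
$s = - \frac{99}{4}$ ($s = -4 + \frac{-188 + \frac{5}{4}}{9} = -4 + \frac{1}{9} \left(- \frac{747}{4}\right) = -4 - \frac{83}{4} = - \frac{99}{4} \approx -24.75$)
$\frac{s}{298} = - \frac{99}{4 \cdot 298} = \left(- \frac{99}{4}\right) \frac{1}{298} = - \frac{99}{1192}$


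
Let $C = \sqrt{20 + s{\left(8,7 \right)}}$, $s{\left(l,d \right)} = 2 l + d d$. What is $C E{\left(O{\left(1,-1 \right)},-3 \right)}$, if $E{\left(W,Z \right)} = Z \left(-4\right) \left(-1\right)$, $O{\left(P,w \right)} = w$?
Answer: $- 12 \sqrt{85} \approx -110.63$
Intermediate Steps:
$s{\left(l,d \right)} = d^{2} + 2 l$ ($s{\left(l,d \right)} = 2 l + d^{2} = d^{2} + 2 l$)
$E{\left(W,Z \right)} = 4 Z$ ($E{\left(W,Z \right)} = - 4 Z \left(-1\right) = 4 Z$)
$C = \sqrt{85}$ ($C = \sqrt{20 + \left(7^{2} + 2 \cdot 8\right)} = \sqrt{20 + \left(49 + 16\right)} = \sqrt{20 + 65} = \sqrt{85} \approx 9.2195$)
$C E{\left(O{\left(1,-1 \right)},-3 \right)} = \sqrt{85} \cdot 4 \left(-3\right) = \sqrt{85} \left(-12\right) = - 12 \sqrt{85}$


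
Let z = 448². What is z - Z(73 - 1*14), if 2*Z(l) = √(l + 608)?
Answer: 200704 - √667/2 ≈ 2.0069e+5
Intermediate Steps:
Z(l) = √(608 + l)/2 (Z(l) = √(l + 608)/2 = √(608 + l)/2)
z = 200704
z - Z(73 - 1*14) = 200704 - √(608 + (73 - 1*14))/2 = 200704 - √(608 + (73 - 14))/2 = 200704 - √(608 + 59)/2 = 200704 - √667/2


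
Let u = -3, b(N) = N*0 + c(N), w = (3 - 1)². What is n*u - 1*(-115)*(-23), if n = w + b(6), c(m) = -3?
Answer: -2648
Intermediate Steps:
w = 4 (w = 2² = 4)
b(N) = -3 (b(N) = N*0 - 3 = 0 - 3 = -3)
n = 1 (n = 4 - 3 = 1)
n*u - 1*(-115)*(-23) = 1*(-3) - 1*(-115)*(-23) = -3 + 115*(-23) = -3 - 2645 = -2648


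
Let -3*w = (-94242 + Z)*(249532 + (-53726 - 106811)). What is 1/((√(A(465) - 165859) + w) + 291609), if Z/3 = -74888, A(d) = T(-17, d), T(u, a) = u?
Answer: 3153546033/29834557746750166559 - 2*I*√41469/89503673240250499677 ≈ 1.057e-10 - 4.5504e-18*I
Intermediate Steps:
A(d) = -17
Z = -224664 (Z = 3*(-74888) = -224664)
w = 9460346490 (w = -(-94242 - 224664)*(249532 + (-53726 - 106811))/3 = -(-106302)*(249532 - 160537) = -(-106302)*88995 = -⅓*(-28381039470) = 9460346490)
1/((√(A(465) - 165859) + w) + 291609) = 1/((√(-17 - 165859) + 9460346490) + 291609) = 1/((√(-165876) + 9460346490) + 291609) = 1/((2*I*√41469 + 9460346490) + 291609) = 1/((9460346490 + 2*I*√41469) + 291609) = 1/(9460638099 + 2*I*√41469)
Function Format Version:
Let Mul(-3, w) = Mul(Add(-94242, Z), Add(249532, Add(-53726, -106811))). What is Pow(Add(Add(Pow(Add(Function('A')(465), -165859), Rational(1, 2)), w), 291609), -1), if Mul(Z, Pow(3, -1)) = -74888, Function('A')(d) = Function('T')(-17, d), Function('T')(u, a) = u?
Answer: Add(Rational(3153546033, 29834557746750166559), Mul(Rational(-2, 89503673240250499677), I, Pow(41469, Rational(1, 2)))) ≈ Add(1.0570e-10, Mul(-4.5504e-18, I))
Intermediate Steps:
Function('A')(d) = -17
Z = -224664 (Z = Mul(3, -74888) = -224664)
w = 9460346490 (w = Mul(Rational(-1, 3), Mul(Add(-94242, -224664), Add(249532, Add(-53726, -106811)))) = Mul(Rational(-1, 3), Mul(-318906, Add(249532, -160537))) = Mul(Rational(-1, 3), Mul(-318906, 88995)) = Mul(Rational(-1, 3), -28381039470) = 9460346490)
Pow(Add(Add(Pow(Add(Function('A')(465), -165859), Rational(1, 2)), w), 291609), -1) = Pow(Add(Add(Pow(Add(-17, -165859), Rational(1, 2)), 9460346490), 291609), -1) = Pow(Add(Add(Pow(-165876, Rational(1, 2)), 9460346490), 291609), -1) = Pow(Add(Add(Mul(2, I, Pow(41469, Rational(1, 2))), 9460346490), 291609), -1) = Pow(Add(Add(9460346490, Mul(2, I, Pow(41469, Rational(1, 2)))), 291609), -1) = Pow(Add(9460638099, Mul(2, I, Pow(41469, Rational(1, 2)))), -1)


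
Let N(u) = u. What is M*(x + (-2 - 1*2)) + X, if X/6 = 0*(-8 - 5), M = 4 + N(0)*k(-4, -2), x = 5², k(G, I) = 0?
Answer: 84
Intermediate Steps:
x = 25
M = 4 (M = 4 + 0*0 = 4 + 0 = 4)
X = 0 (X = 6*(0*(-8 - 5)) = 6*(0*(-13)) = 6*0 = 0)
M*(x + (-2 - 1*2)) + X = 4*(25 + (-2 - 1*2)) + 0 = 4*(25 + (-2 - 2)) + 0 = 4*(25 - 4) + 0 = 4*21 + 0 = 84 + 0 = 84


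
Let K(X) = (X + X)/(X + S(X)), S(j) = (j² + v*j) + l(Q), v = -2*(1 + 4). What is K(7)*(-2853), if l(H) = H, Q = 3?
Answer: 39942/11 ≈ 3631.1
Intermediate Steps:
v = -10 (v = -2*5 = -10)
S(j) = 3 + j² - 10*j (S(j) = (j² - 10*j) + 3 = 3 + j² - 10*j)
K(X) = 2*X/(3 + X² - 9*X) (K(X) = (X + X)/(X + (3 + X² - 10*X)) = (2*X)/(3 + X² - 9*X) = 2*X/(3 + X² - 9*X))
K(7)*(-2853) = (2*7/(3 + 7² - 9*7))*(-2853) = (2*7/(3 + 49 - 63))*(-2853) = (2*7/(-11))*(-2853) = (2*7*(-1/11))*(-2853) = -14/11*(-2853) = 39942/11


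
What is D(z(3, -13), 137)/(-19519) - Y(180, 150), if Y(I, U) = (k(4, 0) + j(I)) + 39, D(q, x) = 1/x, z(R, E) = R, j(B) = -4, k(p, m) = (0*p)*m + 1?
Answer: -96267709/2674103 ≈ -36.000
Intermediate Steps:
k(p, m) = 1 (k(p, m) = 0*m + 1 = 0 + 1 = 1)
Y(I, U) = 36 (Y(I, U) = (1 - 4) + 39 = -3 + 39 = 36)
D(z(3, -13), 137)/(-19519) - Y(180, 150) = 1/(137*(-19519)) - 1*36 = (1/137)*(-1/19519) - 36 = -1/2674103 - 36 = -96267709/2674103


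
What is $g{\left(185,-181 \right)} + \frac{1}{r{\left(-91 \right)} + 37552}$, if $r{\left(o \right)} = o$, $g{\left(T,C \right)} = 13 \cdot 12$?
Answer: $\frac{5843917}{37461} \approx 156.0$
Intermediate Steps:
$g{\left(T,C \right)} = 156$
$g{\left(185,-181 \right)} + \frac{1}{r{\left(-91 \right)} + 37552} = 156 + \frac{1}{-91 + 37552} = 156 + \frac{1}{37461} = \frac{5843917}{37461}$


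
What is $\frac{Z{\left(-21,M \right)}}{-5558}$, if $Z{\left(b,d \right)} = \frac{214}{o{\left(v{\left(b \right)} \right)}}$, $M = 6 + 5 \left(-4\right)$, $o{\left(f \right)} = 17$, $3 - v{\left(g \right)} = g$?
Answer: $- \frac{107}{47243} \approx -0.0022649$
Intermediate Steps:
$v{\left(g \right)} = 3 - g$
$M = -14$ ($M = 6 - 20 = -14$)
$Z{\left(b,d \right)} = \frac{214}{17}$
$\frac{Z{\left(-21,M \right)}}{-5558} = \frac{214}{17 \left(-5558\right)} = \frac{214}{17} \left(- \frac{1}{5558}\right) = - \frac{107}{47243}$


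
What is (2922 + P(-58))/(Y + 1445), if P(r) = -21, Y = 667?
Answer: 967/704 ≈ 1.3736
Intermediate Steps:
(2922 + P(-58))/(Y + 1445) = (2922 - 21)/(667 + 1445) = 2901/2112 = 2901*(1/2112) = 967/704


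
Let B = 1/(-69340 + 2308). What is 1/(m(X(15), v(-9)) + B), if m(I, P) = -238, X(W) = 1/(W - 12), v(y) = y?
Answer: -67032/15953617 ≈ -0.0042017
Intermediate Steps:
X(W) = 1/(-12 + W)
B = -1/67032 (B = 1/(-67032) = -1/67032 ≈ -1.4918e-5)
1/(m(X(15), v(-9)) + B) = 1/(-238 - 1/67032) = 1/(-15953617/67032) = -67032/15953617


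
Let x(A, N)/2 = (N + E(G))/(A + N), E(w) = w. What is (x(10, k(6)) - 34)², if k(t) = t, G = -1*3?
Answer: 72361/64 ≈ 1130.6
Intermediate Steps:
G = -3
x(A, N) = 2*(-3 + N)/(A + N) (x(A, N) = 2*((N - 3)/(A + N)) = 2*((-3 + N)/(A + N)) = 2*(-3 + N)/(A + N))
(x(10, k(6)) - 34)² = (2*(-3 + 6)/(10 + 6) - 34)² = (2*3/16 - 34)² = (2*(1/16)*3 - 34)² = (3/8 - 34)² = (-269/8)² = 72361/64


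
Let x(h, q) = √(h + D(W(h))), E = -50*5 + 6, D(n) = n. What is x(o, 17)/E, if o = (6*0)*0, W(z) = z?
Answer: 0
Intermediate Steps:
E = -244 (E = -250 + 6 = -244)
o = 0 (o = 0*0 = 0)
x(h, q) = √2*√h (x(h, q) = √(h + h) = √(2*h) = √2*√h)
x(o, 17)/E = (√2*√0)/(-244) = (√2*0)*(-1/244) = 0*(-1/244) = 0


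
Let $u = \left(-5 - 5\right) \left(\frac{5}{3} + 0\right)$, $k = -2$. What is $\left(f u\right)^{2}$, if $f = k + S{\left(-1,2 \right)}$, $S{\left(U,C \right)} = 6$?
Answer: $\frac{40000}{9} \approx 4444.4$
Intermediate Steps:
$f = 4$ ($f = -2 + 6 = 4$)
$u = - \frac{50}{3}$ ($u = - 10 \left(5 \cdot \frac{1}{3} + 0\right) = - 10 \left(\frac{5}{3} + 0\right) = \left(-10\right) \frac{5}{3} = - \frac{50}{3} \approx -16.667$)
$\left(f u\right)^{2} = \left(4 \left(- \frac{50}{3}\right)\right)^{2} = \left(- \frac{200}{3}\right)^{2} = \frac{40000}{9}$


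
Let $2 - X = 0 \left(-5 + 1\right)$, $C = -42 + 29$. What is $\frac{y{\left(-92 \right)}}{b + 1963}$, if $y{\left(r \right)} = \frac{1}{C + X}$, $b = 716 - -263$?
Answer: $- \frac{1}{32362} \approx -3.09 \cdot 10^{-5}$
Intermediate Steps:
$b = 979$ ($b = 716 + 263 = 979$)
$C = -13$
$X = 2$ ($X = 2 - 0 \left(-5 + 1\right) = 2 - 0 \left(-4\right) = 2 - 0 = 2 + 0 = 2$)
$y{\left(r \right)} = - \frac{1}{11}$ ($y{\left(r \right)} = \frac{1}{-13 + 2} = \frac{1}{-11} = - \frac{1}{11}$)
$\frac{y{\left(-92 \right)}}{b + 1963} = - \frac{1}{11 \left(979 + 1963\right)} = - \frac{1}{11 \cdot 2942} = \left(- \frac{1}{11}\right) \frac{1}{2942} = - \frac{1}{32362}$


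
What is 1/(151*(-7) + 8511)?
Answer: 1/7454 ≈ 0.00013416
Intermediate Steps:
1/(151*(-7) + 8511) = 1/(-1057 + 8511) = 1/7454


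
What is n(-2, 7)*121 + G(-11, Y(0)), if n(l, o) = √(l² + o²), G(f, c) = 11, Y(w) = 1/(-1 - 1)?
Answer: 11 + 121*√53 ≈ 891.89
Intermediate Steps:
Y(w) = -½ (Y(w) = 1/(-2) = -½)
n(-2, 7)*121 + G(-11, Y(0)) = √((-2)² + 7²)*121 + 11 = √(4 + 49)*121 + 11 = √53*121 + 11 = 121*√53 + 11 = 11 + 121*√53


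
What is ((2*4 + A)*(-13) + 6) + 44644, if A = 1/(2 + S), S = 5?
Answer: 311809/7 ≈ 44544.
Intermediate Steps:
A = ⅐ (A = 1/(2 + 5) = 1/7 = ⅐ ≈ 0.14286)
((2*4 + A)*(-13) + 6) + 44644 = ((2*4 + ⅐)*(-13) + 6) + 44644 = ((8 + ⅐)*(-13) + 6) + 44644 = ((57/7)*(-13) + 6) + 44644 = (-741/7 + 6) + 44644 = -699/7 + 44644 = 311809/7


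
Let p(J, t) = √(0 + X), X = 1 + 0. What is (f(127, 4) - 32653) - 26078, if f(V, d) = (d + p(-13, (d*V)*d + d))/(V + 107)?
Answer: -13743049/234 ≈ -58731.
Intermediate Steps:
X = 1
p(J, t) = 1 (p(J, t) = √(0 + 1) = √1 = 1)
f(V, d) = (1 + d)/(107 + V) (f(V, d) = (d + 1)/(V + 107) = (1 + d)/(107 + V))
(f(127, 4) - 32653) - 26078 = ((1 + 4)/(107 + 127) - 32653) - 26078 = (5/234 - 32653) - 26078 = -7640797/234 - 26078 = -13743049/234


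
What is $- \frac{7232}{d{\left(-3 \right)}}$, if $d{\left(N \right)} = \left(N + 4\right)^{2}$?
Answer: $-7232$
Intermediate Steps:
$d{\left(N \right)} = \left(4 + N\right)^{2}$
$- \frac{7232}{d{\left(-3 \right)}} = - \frac{7232}{\left(4 - 3\right)^{2}} = - \frac{7232}{1^{2}} = - \frac{7232}{1} = \left(-7232\right) 1 = -7232$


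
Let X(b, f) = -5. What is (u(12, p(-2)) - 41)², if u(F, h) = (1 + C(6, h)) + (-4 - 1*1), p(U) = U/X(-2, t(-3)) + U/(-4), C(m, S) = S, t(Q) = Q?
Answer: 194481/100 ≈ 1944.8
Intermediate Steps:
p(U) = -9*U/20 (p(U) = U/(-5) + U/(-4) = U*(-⅕) + U*(-¼) = -U/5 - U/4 = -9*U/20)
u(F, h) = -4 + h (u(F, h) = (1 + h) + (-4 - 1*1) = (1 + h) + (-4 - 1) = (1 + h) - 5 = -4 + h)
(u(12, p(-2)) - 41)² = ((-4 - 9/20*(-2)) - 41)² = ((-4 + 9/10) - 41)² = (-31/10 - 41)² = (-441/10)² = 194481/100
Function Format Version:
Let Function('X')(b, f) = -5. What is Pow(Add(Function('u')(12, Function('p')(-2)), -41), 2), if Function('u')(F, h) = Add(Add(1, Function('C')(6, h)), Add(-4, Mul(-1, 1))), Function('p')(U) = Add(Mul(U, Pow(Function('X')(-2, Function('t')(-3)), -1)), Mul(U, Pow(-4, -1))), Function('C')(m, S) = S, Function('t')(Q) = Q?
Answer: Rational(194481, 100) ≈ 1944.8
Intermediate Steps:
Function('p')(U) = Mul(Rational(-9, 20), U) (Function('p')(U) = Add(Mul(U, Pow(-5, -1)), Mul(U, Pow(-4, -1))) = Add(Mul(U, Rational(-1, 5)), Mul(U, Rational(-1, 4))) = Add(Mul(Rational(-1, 5), U), Mul(Rational(-1, 4), U)) = Mul(Rational(-9, 20), U))
Function('u')(F, h) = Add(-4, h) (Function('u')(F, h) = Add(Add(1, h), Add(-4, Mul(-1, 1))) = Add(Add(1, h), Add(-4, -1)) = Add(Add(1, h), -5) = Add(-4, h))
Pow(Add(Function('u')(12, Function('p')(-2)), -41), 2) = Pow(Add(Add(-4, Mul(Rational(-9, 20), -2)), -41), 2) = Pow(Add(Add(-4, Rational(9, 10)), -41), 2) = Pow(Add(Rational(-31, 10), -41), 2) = Pow(Rational(-441, 10), 2) = Rational(194481, 100)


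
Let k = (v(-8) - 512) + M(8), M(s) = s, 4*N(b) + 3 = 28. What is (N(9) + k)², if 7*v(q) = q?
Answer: 195132961/784 ≈ 2.4889e+5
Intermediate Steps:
N(b) = 25/4 (N(b) = -¾ + (¼)*28 = -¾ + 7 = 25/4)
v(q) = q/7
k = -3536/7 (k = ((⅐)*(-8) - 512) + 8 = (-8/7 - 512) + 8 = -3592/7 + 8 = -3536/7 ≈ -505.14)
(N(9) + k)² = (25/4 - 3536/7)² = (-13969/28)² = 195132961/784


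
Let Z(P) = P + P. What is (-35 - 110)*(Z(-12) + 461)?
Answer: -63365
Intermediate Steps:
Z(P) = 2*P
(-35 - 110)*(Z(-12) + 461) = (-35 - 110)*(2*(-12) + 461) = -145*(-24 + 461) = -145*437 = -63365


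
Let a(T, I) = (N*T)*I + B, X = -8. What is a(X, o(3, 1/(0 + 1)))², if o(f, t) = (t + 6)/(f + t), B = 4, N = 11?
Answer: 22500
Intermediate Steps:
o(f, t) = (6 + t)/(f + t)
a(T, I) = 4 + 11*I*T (a(T, I) = (11*T)*I + 4 = 11*I*T + 4 = 4 + 11*I*T)
a(X, o(3, 1/(0 + 1)))² = (4 + 11*((6 + 1/(0 + 1))/(3 + 1/(0 + 1)))*(-8))² = (4 + 11*((6 + 1/1)/(3 + 1/1))*(-8))² = (4 + 11*((6 + 1)/(3 + 1))*(-8))² = (4 + 11*(7/4)*(-8))² = (4 - 154)² = (-150)² = 22500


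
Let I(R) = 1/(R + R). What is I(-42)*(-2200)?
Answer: 550/21 ≈ 26.190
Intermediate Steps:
I(R) = 1/(2*R)
I(-42)*(-2200) = ((½)/(-42))*(-2200) = ((½)*(-1/42))*(-2200) = -1/84*(-2200) = 550/21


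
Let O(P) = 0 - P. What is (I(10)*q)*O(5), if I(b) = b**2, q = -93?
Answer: 46500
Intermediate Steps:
O(P) = -P
(I(10)*q)*O(5) = (10**2*(-93))*(-1*5) = (100*(-93))*(-5) = -9300*(-5) = 46500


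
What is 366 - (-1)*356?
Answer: 722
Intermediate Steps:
366 - (-1)*356 = 366 - 1*(-356) = 366 + 356 = 722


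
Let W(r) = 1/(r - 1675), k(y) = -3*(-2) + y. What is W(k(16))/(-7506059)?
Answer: 1/12407515527 ≈ 8.0596e-11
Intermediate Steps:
k(y) = 6 + y
W(r) = 1/(-1675 + r)
W(k(16))/(-7506059) = 1/((-1675 + (6 + 16))*(-7506059)) = -1/7506059/(-1675 + 22) = -1/7506059/(-1653) = -1/1653*(-1/7506059) = 1/12407515527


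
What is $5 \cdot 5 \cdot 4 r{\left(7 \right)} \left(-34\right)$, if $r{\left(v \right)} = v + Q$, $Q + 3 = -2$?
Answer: $-6800$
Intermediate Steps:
$Q = -5$ ($Q = -3 - 2 = -5$)
$r{\left(v \right)} = -5 + v$ ($r{\left(v \right)} = v - 5 = -5 + v$)
$5 \cdot 5 \cdot 4 r{\left(7 \right)} \left(-34\right) = 5 \cdot 5 \cdot 4 \left(-5 + 7\right) \left(-34\right) = 25 \cdot 4 \cdot 2 \left(-34\right) = 100 \cdot 2 \left(-34\right) = 200 \left(-34\right) = -6800$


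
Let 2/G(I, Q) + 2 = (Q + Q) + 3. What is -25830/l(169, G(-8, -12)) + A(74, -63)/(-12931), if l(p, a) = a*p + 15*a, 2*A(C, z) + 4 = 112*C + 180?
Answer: 166970009/103448 ≈ 1614.0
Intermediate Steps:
A(C, z) = 88 + 56*C (A(C, z) = -2 + (112*C + 180)/2 = -2 + (180 + 112*C)/2 = -2 + (90 + 56*C) = 88 + 56*C)
G(I, Q) = 2/(1 + 2*Q) (G(I, Q) = 2/(-2 + ((Q + Q) + 3)) = 2/(-2 + (2*Q + 3)) = 2/(-2 + (3 + 2*Q)) = 2/(1 + 2*Q))
l(p, a) = 15*a + a*p
-25830/l(169, G(-8, -12)) + A(74, -63)/(-12931) = -25830*(-23/(2*(15 + 169))) + (88 + 56*74)/(-12931) = -25830/((2/(1 - 24))*184) + (88 + 4144)*(-1/12931) = -25830/((2/(-23))*184) + 4232*(-1/12931) = -25830/((2*(-1/23))*184) - 4232/12931 = -25830/((-2/23*184)) - 4232/12931 = -25830/(-16) - 4232/12931 = -25830*(-1/16) - 4232/12931 = 12915/8 - 4232/12931 = 166970009/103448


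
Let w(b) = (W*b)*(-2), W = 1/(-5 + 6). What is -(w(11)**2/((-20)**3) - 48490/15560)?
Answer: 2471569/778000 ≈ 3.1768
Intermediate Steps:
W = 1 (W = 1/1 = 1)
w(b) = -2*b (w(b) = (1*b)*(-2) = b*(-2) = -2*b)
-(w(11)**2/((-20)**3) - 48490/15560) = -((-2*11)**2/((-20)**3) - 48490/15560) = -((-22)**2/(-8000) - 48490*1/15560) = -(484*(-1/8000) - 4849/1556) = -(-121/2000 - 4849/1556) = -1*(-2471569/778000) = 2471569/778000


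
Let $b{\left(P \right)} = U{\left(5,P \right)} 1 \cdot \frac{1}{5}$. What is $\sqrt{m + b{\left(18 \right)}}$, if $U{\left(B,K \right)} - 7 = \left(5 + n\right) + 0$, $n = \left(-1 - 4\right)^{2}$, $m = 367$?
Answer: $\frac{12 \sqrt{65}}{5} \approx 19.349$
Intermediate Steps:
$n = 25$ ($n = \left(-5\right)^{2} = 25$)
$U{\left(B,K \right)} = 37$ ($U{\left(B,K \right)} = 7 + \left(\left(5 + 25\right) + 0\right) = 7 + \left(30 + 0\right) = 7 + 30 = 37$)
$b{\left(P \right)} = \frac{37}{5}$ ($b{\left(P \right)} = 37 \cdot 1 \cdot \frac{1}{5} = 37 \cdot \frac{1}{5} = \frac{37}{5}$)
$\sqrt{m + b{\left(18 \right)}} = \sqrt{367 + \frac{37}{5}} = \sqrt{\frac{1872}{5}} = \frac{12 \sqrt{65}}{5}$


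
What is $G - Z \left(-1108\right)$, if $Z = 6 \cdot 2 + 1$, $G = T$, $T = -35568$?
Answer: $-21164$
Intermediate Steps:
$G = -35568$
$Z = 13$ ($Z = 12 + 1 = 13$)
$G - Z \left(-1108\right) = -35568 - 13 \left(-1108\right) = -35568 - -14404 = -35568 + 14404 = -21164$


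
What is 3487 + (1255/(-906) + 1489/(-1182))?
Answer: 103649110/29747 ≈ 3484.4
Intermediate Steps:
3487 + (1255/(-906) + 1489/(-1182)) = 3487 + (1255*(-1/906) + 1489*(-1/1182)) = 3487 + (-1255/906 - 1489/1182) = 3487 - 78679/29747 = 103649110/29747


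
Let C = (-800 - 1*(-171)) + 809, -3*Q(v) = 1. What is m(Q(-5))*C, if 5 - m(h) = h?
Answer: 960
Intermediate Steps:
Q(v) = -1/3 (Q(v) = -1/3*1 = -1/3)
m(h) = 5 - h
C = 180 (C = (-800 + 171) + 809 = -629 + 809 = 180)
m(Q(-5))*C = (5 - 1*(-1/3))*180 = (5 + 1/3)*180 = (16/3)*180 = 960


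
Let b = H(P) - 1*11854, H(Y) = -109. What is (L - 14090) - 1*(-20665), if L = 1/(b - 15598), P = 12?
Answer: 181213574/27561 ≈ 6575.0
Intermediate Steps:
b = -11963 (b = -109 - 1*11854 = -109 - 11854 = -11963)
L = -1/27561 (L = 1/(-11963 - 15598) = 1/(-27561) = -1/27561 ≈ -3.6283e-5)
(L - 14090) - 1*(-20665) = (-1/27561 - 14090) - 1*(-20665) = -388334491/27561 + 20665 = 181213574/27561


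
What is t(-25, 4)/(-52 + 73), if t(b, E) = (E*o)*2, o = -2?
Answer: -16/21 ≈ -0.76190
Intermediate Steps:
t(b, E) = -4*E (t(b, E) = (E*(-2))*2 = -2*E*2 = -4*E)
t(-25, 4)/(-52 + 73) = (-4*4)/(-52 + 73) = -16/21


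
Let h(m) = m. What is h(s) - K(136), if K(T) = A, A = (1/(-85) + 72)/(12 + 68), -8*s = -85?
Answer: 66131/6800 ≈ 9.7251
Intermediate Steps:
s = 85/8 (s = -⅛*(-85) = 85/8 ≈ 10.625)
A = 6119/6800 (A = (-1/85 + 72)/80 = (6119/85)*(1/80) = 6119/6800 ≈ 0.89985)
K(T) = 6119/6800
h(s) - K(136) = 85/8 - 1*6119/6800 = 85/8 - 6119/6800 = 66131/6800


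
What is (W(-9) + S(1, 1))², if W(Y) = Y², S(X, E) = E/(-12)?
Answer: 942841/144 ≈ 6547.5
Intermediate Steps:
S(X, E) = -E/12 (S(X, E) = E*(-1/12) = -E/12)
(W(-9) + S(1, 1))² = ((-9)² - 1/12*1)² = (81 - 1/12)² = (971/12)² = 942841/144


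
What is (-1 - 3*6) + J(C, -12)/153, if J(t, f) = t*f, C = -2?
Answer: -961/51 ≈ -18.843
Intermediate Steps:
J(t, f) = f*t
(-1 - 3*6) + J(C, -12)/153 = (-1 - 3*6) - 12*(-2)/153 = (-1 - 18) + 24*(1/153) = -19 + 8/51 = -961/51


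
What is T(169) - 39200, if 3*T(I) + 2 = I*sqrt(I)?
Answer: -115405/3 ≈ -38468.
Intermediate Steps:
T(I) = -2/3 + I**(3/2)/3 (T(I) = -2/3 + (I*sqrt(I))/3 = -2/3 + I**(3/2)/3)
T(169) - 39200 = (-2/3 + 169**(3/2)/3) - 39200 = (-2/3 + (1/3)*2197) - 39200 = (-2/3 + 2197/3) - 39200 = 2195/3 - 39200 = -115405/3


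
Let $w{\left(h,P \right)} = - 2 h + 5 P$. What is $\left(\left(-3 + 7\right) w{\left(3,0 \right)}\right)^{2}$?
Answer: $576$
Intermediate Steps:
$\left(\left(-3 + 7\right) w{\left(3,0 \right)}\right)^{2} = \left(\left(-3 + 7\right) \left(\left(-2\right) 3 + 5 \cdot 0\right)\right)^{2} = \left(4 \left(-6 + 0\right)\right)^{2} = \left(4 \left(-6\right)\right)^{2} = \left(-24\right)^{2} = 576$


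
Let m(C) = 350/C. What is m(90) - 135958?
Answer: -1223587/9 ≈ -1.3595e+5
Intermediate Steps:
m(90) - 135958 = 350/90 - 135958 = 350*(1/90) - 135958 = 35/9 - 135958 = -1223587/9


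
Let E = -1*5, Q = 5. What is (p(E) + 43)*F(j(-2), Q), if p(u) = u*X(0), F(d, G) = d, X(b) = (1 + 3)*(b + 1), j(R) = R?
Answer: -46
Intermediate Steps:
X(b) = 4 + 4*b (X(b) = 4*(1 + b) = 4 + 4*b)
E = -5
p(u) = 4*u (p(u) = u*(4 + 4*0) = u*(4 + 0) = u*4 = 4*u)
(p(E) + 43)*F(j(-2), Q) = (4*(-5) + 43)*(-2) = (-20 + 43)*(-2) = 23*(-2) = -46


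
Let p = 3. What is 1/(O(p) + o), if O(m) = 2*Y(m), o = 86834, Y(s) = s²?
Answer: 1/86852 ≈ 1.1514e-5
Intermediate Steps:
O(m) = 2*m²
1/(O(p) + o) = 1/(2*3² + 86834) = 1/(2*9 + 86834) = 1/(18 + 86834) = 1/86852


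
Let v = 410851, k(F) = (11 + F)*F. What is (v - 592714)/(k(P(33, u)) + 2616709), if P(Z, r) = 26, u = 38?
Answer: -60621/872557 ≈ -0.069475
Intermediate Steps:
k(F) = F*(11 + F)
(v - 592714)/(k(P(33, u)) + 2616709) = (410851 - 592714)/(26*(11 + 26) + 2616709) = -181863/(26*37 + 2616709) = -181863/(962 + 2616709) = -181863/2617671 = -181863*1/2617671 = -60621/872557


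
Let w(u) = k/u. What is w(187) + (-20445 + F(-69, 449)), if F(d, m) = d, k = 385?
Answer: -348703/17 ≈ -20512.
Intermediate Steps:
w(u) = 385/u
w(187) + (-20445 + F(-69, 449)) = 385/187 + (-20445 - 69) = 385*(1/187) - 20514 = 35/17 - 20514 = -348703/17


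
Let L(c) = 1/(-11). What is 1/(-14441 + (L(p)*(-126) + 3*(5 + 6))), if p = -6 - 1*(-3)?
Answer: -11/158362 ≈ -6.9461e-5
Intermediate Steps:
p = -3 (p = -6 + 3 = -3)
L(c) = -1/11
1/(-14441 + (L(p)*(-126) + 3*(5 + 6))) = 1/(-14441 + (-1/11*(-126) + 3*(5 + 6))) = 1/(-14441 + (126/11 + 3*11)) = 1/(-14441 + (126/11 + 33)) = 1/(-14441 + 489/11) = 1/(-158362/11) = -11/158362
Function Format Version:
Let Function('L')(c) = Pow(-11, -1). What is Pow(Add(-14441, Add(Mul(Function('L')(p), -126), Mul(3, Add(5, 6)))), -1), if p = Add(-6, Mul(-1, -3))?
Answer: Rational(-11, 158362) ≈ -6.9461e-5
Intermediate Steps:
p = -3 (p = Add(-6, 3) = -3)
Function('L')(c) = Rational(-1, 11)
Pow(Add(-14441, Add(Mul(Function('L')(p), -126), Mul(3, Add(5, 6)))), -1) = Pow(Add(-14441, Add(Mul(Rational(-1, 11), -126), Mul(3, Add(5, 6)))), -1) = Pow(Add(-14441, Add(Rational(126, 11), Mul(3, 11))), -1) = Pow(Add(-14441, Add(Rational(126, 11), 33)), -1) = Pow(Add(-14441, Rational(489, 11)), -1) = Pow(Rational(-158362, 11), -1) = Rational(-11, 158362)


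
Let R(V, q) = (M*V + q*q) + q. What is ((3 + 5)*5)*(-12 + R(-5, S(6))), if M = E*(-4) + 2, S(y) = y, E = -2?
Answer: -800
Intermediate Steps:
M = 10 (M = -2*(-4) + 2 = 8 + 2 = 10)
R(V, q) = q + q² + 10*V (R(V, q) = (10*V + q*q) + q = (10*V + q²) + q = (q² + 10*V) + q = q + q² + 10*V)
((3 + 5)*5)*(-12 + R(-5, S(6))) = ((3 + 5)*5)*(-12 + (6 + 6² + 10*(-5))) = (8*5)*(-12 + (6 + 36 - 50)) = 40*(-12 - 8) = 40*(-20) = -800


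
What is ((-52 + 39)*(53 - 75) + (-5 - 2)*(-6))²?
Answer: 107584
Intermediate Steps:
((-52 + 39)*(53 - 75) + (-5 - 2)*(-6))² = (-13*(-22) - 7*(-6))² = (286 + 42)² = 328² = 107584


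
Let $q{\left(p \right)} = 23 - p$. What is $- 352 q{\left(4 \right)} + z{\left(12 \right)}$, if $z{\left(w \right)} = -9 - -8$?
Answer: $-6689$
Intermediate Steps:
$z{\left(w \right)} = -1$ ($z{\left(w \right)} = -9 + 8 = -1$)
$- 352 q{\left(4 \right)} + z{\left(12 \right)} = - 352 \left(23 - 4\right) - 1 = \left(-352\right) 19 - 1 = -6688 - 1 = -6689$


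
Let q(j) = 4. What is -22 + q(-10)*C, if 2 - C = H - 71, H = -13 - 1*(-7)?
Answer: 294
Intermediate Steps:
H = -6 (H = -13 + 7 = -6)
C = 79 (C = 2 - (-6 - 71) = 2 - 1*(-77) = 2 + 77 = 79)
-22 + q(-10)*C = -22 + 4*79 = -22 + 316 = 294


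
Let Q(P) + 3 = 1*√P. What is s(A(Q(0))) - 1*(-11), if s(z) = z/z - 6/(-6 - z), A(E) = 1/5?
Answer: 402/31 ≈ 12.968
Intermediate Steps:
Q(P) = -3 + √P (Q(P) = -3 + 1*√P = -3 + √P)
A(E) = ⅕
s(z) = 1 - 6/(-6 - z)
s(A(Q(0))) - 1*(-11) = (12 + ⅕)/(6 + ⅕) - 1*(-11) = (61/5)/(31/5) + 11 = (5/31)*(61/5) + 11 = 61/31 + 11 = 402/31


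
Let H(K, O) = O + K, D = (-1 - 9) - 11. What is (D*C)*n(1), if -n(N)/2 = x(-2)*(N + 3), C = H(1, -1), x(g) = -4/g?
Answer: 0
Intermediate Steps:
D = -21 (D = -10 - 11 = -21)
H(K, O) = K + O
C = 0 (C = 1 - 1 = 0)
n(N) = -12 - 4*N (n(N) = -2*(-4/(-2))*(N + 3) = -2*(-4*(-½))*(3 + N) = -4*(3 + N) = -2*(6 + 2*N) = -12 - 4*N)
(D*C)*n(1) = (-21*0)*(-12 - 4*1) = 0*(-12 - 4) = 0*(-16) = 0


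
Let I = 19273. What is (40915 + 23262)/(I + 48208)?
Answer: 64177/67481 ≈ 0.95104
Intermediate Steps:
(40915 + 23262)/(I + 48208) = (40915 + 23262)/(19273 + 48208) = 64177/67481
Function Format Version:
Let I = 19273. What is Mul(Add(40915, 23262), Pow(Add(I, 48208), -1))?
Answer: Rational(64177, 67481) ≈ 0.95104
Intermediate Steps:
Mul(Add(40915, 23262), Pow(Add(I, 48208), -1)) = Mul(Add(40915, 23262), Pow(Add(19273, 48208), -1)) = Mul(64177, Pow(67481, -1)) = Mul(64177, Rational(1, 67481)) = Rational(64177, 67481)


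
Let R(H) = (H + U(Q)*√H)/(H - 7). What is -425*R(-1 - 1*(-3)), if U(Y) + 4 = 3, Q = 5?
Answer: 170 - 85*√2 ≈ 49.792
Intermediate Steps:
U(Y) = -1 (U(Y) = -4 + 3 = -1)
R(H) = (H - √H)/(-7 + H) (R(H) = (H - √H)/(H - 7) = (H - √H)/(-7 + H))
-425*R(-1 - 1*(-3)) = -425*((-1 - 1*(-3)) - √(-1 - 1*(-3)))/(-7 + (-1 - 1*(-3))) = -425*((-1 + 3) - √(-1 + 3))/(-7 + (-1 + 3)) = -425*(2 - √2)/(-7 + 2) = -425*(2 - √2)/(-5) = -(-85)*(2 - √2) = -425*(-⅖ + √2/5) = 170 - 85*√2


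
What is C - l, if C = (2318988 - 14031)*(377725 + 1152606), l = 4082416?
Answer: 3527343068351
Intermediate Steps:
C = 3527347150767 (C = 2304957*1530331 = 3527347150767)
C - l = 3527347150767 - 1*4082416 = 3527347150767 - 4082416 = 3527343068351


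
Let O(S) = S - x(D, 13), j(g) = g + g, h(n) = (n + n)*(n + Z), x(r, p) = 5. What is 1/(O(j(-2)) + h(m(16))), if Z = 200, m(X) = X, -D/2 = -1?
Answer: 1/6903 ≈ 0.00014486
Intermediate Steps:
D = 2 (D = -2*(-1) = 2)
h(n) = 2*n*(200 + n) (h(n) = (n + n)*(n + 200) = (2*n)*(200 + n) = 2*n*(200 + n))
j(g) = 2*g
O(S) = -5 + S (O(S) = S - 1*5 = S - 5 = -5 + S)
1/(O(j(-2)) + h(m(16))) = 1/((-5 + 2*(-2)) + 2*16*(200 + 16)) = 1/((-5 - 4) + 2*16*216) = 1/(-9 + 6912) = 1/6903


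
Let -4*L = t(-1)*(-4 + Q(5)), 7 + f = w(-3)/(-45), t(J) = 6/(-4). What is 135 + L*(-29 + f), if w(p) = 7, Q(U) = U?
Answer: 14573/120 ≈ 121.44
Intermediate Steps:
t(J) = -3/2 (t(J) = 6*(-1/4) = -3/2)
f = -322/45 (f = -7 + 7/(-45) = -7 + 7*(-1/45) = -7 - 7/45 = -322/45 ≈ -7.1556)
L = 3/8 (L = -(-3)*(-4 + 5)/8 = -(-3)/8 = -1/4*(-3/2) = 3/8 ≈ 0.37500)
135 + L*(-29 + f) = 135 + 3*(-29 - 322/45)/8 = 135 + (3/8)*(-1627/45) = 135 - 1627/120 = 14573/120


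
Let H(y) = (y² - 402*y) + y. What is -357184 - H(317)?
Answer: -330556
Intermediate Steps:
H(y) = y² - 401*y
-357184 - H(317) = -357184 - 317*(-401 + 317) = -357184 - 317*(-84) = -357184 - 1*(-26628) = -357184 + 26628 = -330556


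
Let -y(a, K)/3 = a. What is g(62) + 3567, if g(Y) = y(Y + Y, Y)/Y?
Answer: 3561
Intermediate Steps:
y(a, K) = -3*a
g(Y) = -6 (g(Y) = (-3*(Y + Y))/Y = (-6*Y)/Y = -6)
g(62) + 3567 = -6 + 3567 = 3561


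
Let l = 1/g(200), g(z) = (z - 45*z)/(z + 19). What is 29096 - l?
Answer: 256045019/8800 ≈ 29096.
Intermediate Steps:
g(z) = -44*z/(19 + z) (g(z) = (-44*z)/(19 + z) = -44*z/(19 + z))
l = -219/8800 (l = 1/(-44*200/(19 + 200)) = 1/(-44*200/219) = 1/(-44*200*1/219) = 1/(-8800/219) = -219/8800 ≈ -0.024886)
29096 - l = 29096 - 1*(-219/8800) = 29096 + 219/8800 = 256045019/8800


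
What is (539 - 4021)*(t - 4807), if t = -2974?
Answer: 27093442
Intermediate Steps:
(539 - 4021)*(t - 4807) = (539 - 4021)*(-2974 - 4807) = -3482*(-7781) = 27093442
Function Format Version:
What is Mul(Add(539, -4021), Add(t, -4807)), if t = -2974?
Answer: 27093442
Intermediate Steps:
Mul(Add(539, -4021), Add(t, -4807)) = Mul(Add(539, -4021), Add(-2974, -4807)) = Mul(-3482, -7781) = 27093442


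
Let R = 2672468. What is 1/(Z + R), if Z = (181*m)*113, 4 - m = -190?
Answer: 1/6640350 ≈ 1.5059e-7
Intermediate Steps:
m = 194 (m = 4 - 1*(-190) = 4 + 190 = 194)
Z = 3967882 (Z = (181*194)*113 = 35114*113 = 3967882)
1/(Z + R) = 1/(3967882 + 2672468) = 1/6640350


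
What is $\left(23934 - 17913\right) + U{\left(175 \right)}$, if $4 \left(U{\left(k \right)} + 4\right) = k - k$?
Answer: $6017$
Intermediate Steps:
$U{\left(k \right)} = -4$ ($U{\left(k \right)} = -4 + \frac{k - k}{4} = -4 + \frac{1}{4} \cdot 0 = -4 + 0 = -4$)
$\left(23934 - 17913\right) + U{\left(175 \right)} = \left(23934 - 17913\right) - 4 = 6021 - 4 = 6017$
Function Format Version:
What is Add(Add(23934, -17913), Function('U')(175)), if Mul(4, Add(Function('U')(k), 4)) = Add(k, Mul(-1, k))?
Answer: 6017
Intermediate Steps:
Function('U')(k) = -4 (Function('U')(k) = Add(-4, Mul(Rational(1, 4), Add(k, Mul(-1, k)))) = Add(-4, Mul(Rational(1, 4), 0)) = Add(-4, 0) = -4)
Add(Add(23934, -17913), Function('U')(175)) = Add(Add(23934, -17913), -4) = Add(6021, -4) = 6017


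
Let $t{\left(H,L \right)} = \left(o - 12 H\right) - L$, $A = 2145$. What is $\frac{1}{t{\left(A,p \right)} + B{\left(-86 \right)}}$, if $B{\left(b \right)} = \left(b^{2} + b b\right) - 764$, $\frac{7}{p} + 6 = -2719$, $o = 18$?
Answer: $- \frac{2725}{31866143} \approx -8.5514 \cdot 10^{-5}$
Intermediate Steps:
$p = - \frac{7}{2725}$ ($p = \frac{7}{-6 - 2719} = \frac{7}{-2725} = 7 \left(- \frac{1}{2725}\right) = - \frac{7}{2725} \approx -0.0025688$)
$t{\left(H,L \right)} = 18 - L - 12 H$ ($t{\left(H,L \right)} = \left(18 - 12 H\right) - L = 18 - L - 12 H$)
$B{\left(b \right)} = -764 + 2 b^{2}$ ($B{\left(b \right)} = \left(b^{2} + b^{2}\right) - 764 = 2 b^{2} - 764 = -764 + 2 b^{2}$)
$\frac{1}{t{\left(A,p \right)} + B{\left(-86 \right)}} = \frac{1}{\left(18 - - \frac{7}{2725} - 25740\right) - \left(764 - 2 \left(-86\right)^{2}\right)} = \frac{1}{\left(18 + \frac{7}{2725} - 25740\right) + \left(-764 + 2 \cdot 7396\right)} = \frac{1}{- \frac{70092443}{2725} + \left(-764 + 14792\right)} = \frac{1}{- \frac{70092443}{2725} + 14028} = \frac{1}{- \frac{31866143}{2725}} = - \frac{2725}{31866143}$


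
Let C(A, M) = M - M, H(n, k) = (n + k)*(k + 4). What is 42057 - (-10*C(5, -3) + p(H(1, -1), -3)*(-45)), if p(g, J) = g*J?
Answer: 42057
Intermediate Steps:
H(n, k) = (4 + k)*(k + n) (H(n, k) = (k + n)*(4 + k) = (4 + k)*(k + n))
C(A, M) = 0
p(g, J) = J*g
42057 - (-10*C(5, -3) + p(H(1, -1), -3)*(-45)) = 42057 - (-10*0 - 3*((-1)² + 4*(-1) + 4*1 - 1*1)*(-45)) = 42057 - (0 - 3*(1 - 4 + 4 - 1)*(-45)) = 42057 - (0 - 3*0*(-45)) = 42057 - (0 + 0*(-45)) = 42057 - (0 + 0) = 42057 - 1*0 = 42057 + 0 = 42057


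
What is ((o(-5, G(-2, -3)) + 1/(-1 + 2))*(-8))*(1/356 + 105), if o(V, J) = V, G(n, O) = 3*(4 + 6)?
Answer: 299048/89 ≈ 3360.1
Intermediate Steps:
G(n, O) = 30 (G(n, O) = 3*10 = 30)
((o(-5, G(-2, -3)) + 1/(-1 + 2))*(-8))*(1/356 + 105) = ((-5 + 1/(-1 + 2))*(-8))*(1/356 + 105) = ((-5 + 1/1)*(-8))*(1/356 + 105) = ((-5 + 1)*(-8))*(37381/356) = -4*(-8)*(37381/356) = 32*(37381/356) = 299048/89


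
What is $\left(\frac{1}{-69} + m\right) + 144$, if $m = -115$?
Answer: $\frac{2000}{69} \approx 28.986$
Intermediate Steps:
$\left(\frac{1}{-69} + m\right) + 144 = \left(\frac{1}{-69} - 115\right) + 144 = \left(- \frac{1}{69} - 115\right) + 144 = - \frac{7936}{69} + 144 = \frac{2000}{69}$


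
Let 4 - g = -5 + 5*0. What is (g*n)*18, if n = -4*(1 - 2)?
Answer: 648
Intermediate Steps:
g = 9 (g = 4 - (-5 + 5*0) = 4 - (-5 + 0) = 4 - 1*(-5) = 4 + 5 = 9)
n = 4 (n = -4*(-1) = 4)
(g*n)*18 = (9*4)*18 = 36*18 = 648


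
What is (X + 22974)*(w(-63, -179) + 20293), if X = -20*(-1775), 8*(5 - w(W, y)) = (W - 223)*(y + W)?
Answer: 681017441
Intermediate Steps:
w(W, y) = 5 - (-223 + W)*(W + y)/8 (w(W, y) = 5 - (W - 223)*(y + W)/8 = 5 - (-223 + W)*(W + y)/8)
X = 35500
(X + 22974)*(w(-63, -179) + 20293) = (35500 + 22974)*((5 - ⅛*(-63)² + (223/8)*(-63) + (223/8)*(-179) - ⅛*(-63)*(-179)) + 20293) = 58474*((5 - ⅛*3969 - 14049/8 - 39917/8 - 11277/8) + 20293) = 58474*((5 - 3969/8 - 14049/8 - 39917/8 - 11277/8) + 20293) = 58474*(-17293/2 + 20293) = 58474*(23293/2) = 681017441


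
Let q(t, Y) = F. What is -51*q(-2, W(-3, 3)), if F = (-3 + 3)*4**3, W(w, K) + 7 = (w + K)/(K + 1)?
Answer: 0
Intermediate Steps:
W(w, K) = -7 + (K + w)/(1 + K) (W(w, K) = -7 + (w + K)/(K + 1) = -7 + (K + w)/(1 + K))
F = 0 (F = 0*64 = 0)
q(t, Y) = 0
-51*q(-2, W(-3, 3)) = -51*0 = 0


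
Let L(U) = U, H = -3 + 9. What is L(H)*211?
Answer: 1266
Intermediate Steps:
H = 6
L(H)*211 = 6*211 = 1266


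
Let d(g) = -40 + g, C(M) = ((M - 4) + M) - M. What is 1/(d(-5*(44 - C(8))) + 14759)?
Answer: 1/14519 ≈ 6.8875e-5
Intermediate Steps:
C(M) = -4 + M (C(M) = ((-4 + M) + M) - M = (-4 + 2*M) - M = -4 + M)
1/(d(-5*(44 - C(8))) + 14759) = 1/((-40 - 5*(44 - (-4 + 8))) + 14759) = 1/((-40 - 5*(44 - 1*4)) + 14759) = 1/((-40 - 5*(44 - 4)) + 14759) = 1/((-40 - 5*40) + 14759) = 1/((-40 - 200) + 14759) = 1/(-240 + 14759) = 1/14519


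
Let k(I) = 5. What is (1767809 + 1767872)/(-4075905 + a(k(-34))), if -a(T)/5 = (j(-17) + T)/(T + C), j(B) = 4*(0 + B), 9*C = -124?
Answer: -279318799/321999330 ≈ -0.86745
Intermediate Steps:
C = -124/9 (C = (1/9)*(-124) = -124/9 ≈ -13.778)
j(B) = 4*B
a(T) = -5*(-68 + T)/(-124/9 + T) (a(T) = -5*(4*(-17) + T)/(T - 124/9) = -5*(-68 + T)/(-124/9 + T))
(1767809 + 1767872)/(-4075905 + a(k(-34))) = (1767809 + 1767872)/(-4075905 + 45*(68 - 1*5)/(-124 + 9*5)) = 3535681/(-4075905 + 45*(68 - 5)/(-124 + 45)) = 3535681/(-4075905 + 45*63/(-79)) = 3535681/(-4075905 + 45*(-1/79)*63) = 3535681/(-4075905 - 2835/79) = 3535681/(-321999330/79) = 3535681*(-79/321999330) = -279318799/321999330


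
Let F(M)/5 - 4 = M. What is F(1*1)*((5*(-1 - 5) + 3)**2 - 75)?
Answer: 16350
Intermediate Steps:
F(M) = 20 + 5*M
F(1*1)*((5*(-1 - 5) + 3)**2 - 75) = (20 + 5*(1*1))*((5*(-1 - 5) + 3)**2 - 75) = (20 + 5*1)*((5*(-6) + 3)**2 - 75) = (20 + 5)*((-30 + 3)**2 - 75) = 25*((-27)**2 - 75) = 25*(729 - 75) = 25*654 = 16350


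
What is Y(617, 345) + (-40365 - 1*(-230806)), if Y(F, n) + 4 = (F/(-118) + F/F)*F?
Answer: 22163683/118 ≈ 1.8783e+5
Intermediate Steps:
Y(F, n) = -4 + F*(1 - F/118) (Y(F, n) = -4 + (F/(-118) + F/F)*F = -4 + (F*(-1/118) + 1)*F = -4 + (-F/118 + 1)*F = -4 + (1 - F/118)*F = -4 + F*(1 - F/118))
Y(617, 345) + (-40365 - 1*(-230806)) = (-4 + 617 - 1/118*617²) + (-40365 - 1*(-230806)) = (-4 + 617 - 1/118*380689) + (-40365 + 230806) = (-4 + 617 - 380689/118) + 190441 = -308355/118 + 190441 = 22163683/118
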